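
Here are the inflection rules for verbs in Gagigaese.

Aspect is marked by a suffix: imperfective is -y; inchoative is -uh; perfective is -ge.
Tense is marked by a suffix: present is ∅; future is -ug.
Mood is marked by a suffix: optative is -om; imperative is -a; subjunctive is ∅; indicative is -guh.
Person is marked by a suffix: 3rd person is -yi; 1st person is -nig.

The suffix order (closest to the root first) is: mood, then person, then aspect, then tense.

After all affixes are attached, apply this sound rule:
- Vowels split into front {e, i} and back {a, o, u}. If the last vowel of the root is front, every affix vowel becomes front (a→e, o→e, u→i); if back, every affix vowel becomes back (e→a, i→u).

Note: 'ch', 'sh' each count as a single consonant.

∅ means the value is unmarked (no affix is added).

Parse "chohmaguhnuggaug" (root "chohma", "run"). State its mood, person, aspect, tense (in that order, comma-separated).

Segment: chohma-guh-nig-ge-ug.
mood: -guh → indicative.
person: -nig → 1st person.
aspect: -ge → perfective.
tense: -ug → future.

indicative, 1st person, perfective, future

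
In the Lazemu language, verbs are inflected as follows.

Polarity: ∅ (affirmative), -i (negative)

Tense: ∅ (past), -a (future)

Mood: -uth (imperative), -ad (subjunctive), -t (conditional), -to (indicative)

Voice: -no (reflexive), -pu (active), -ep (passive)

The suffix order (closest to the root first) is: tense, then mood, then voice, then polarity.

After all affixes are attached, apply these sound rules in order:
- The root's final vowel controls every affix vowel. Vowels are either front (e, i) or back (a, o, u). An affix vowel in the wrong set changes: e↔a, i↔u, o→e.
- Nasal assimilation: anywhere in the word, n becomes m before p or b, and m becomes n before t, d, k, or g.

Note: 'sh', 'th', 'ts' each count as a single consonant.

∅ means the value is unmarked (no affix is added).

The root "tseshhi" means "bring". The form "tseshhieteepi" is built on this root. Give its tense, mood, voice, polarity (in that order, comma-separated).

Segment: tseshhi-a-to-ep-i.
tense: -a → future.
mood: -to → indicative.
voice: -ep → passive.
polarity: -i → negative.

future, indicative, passive, negative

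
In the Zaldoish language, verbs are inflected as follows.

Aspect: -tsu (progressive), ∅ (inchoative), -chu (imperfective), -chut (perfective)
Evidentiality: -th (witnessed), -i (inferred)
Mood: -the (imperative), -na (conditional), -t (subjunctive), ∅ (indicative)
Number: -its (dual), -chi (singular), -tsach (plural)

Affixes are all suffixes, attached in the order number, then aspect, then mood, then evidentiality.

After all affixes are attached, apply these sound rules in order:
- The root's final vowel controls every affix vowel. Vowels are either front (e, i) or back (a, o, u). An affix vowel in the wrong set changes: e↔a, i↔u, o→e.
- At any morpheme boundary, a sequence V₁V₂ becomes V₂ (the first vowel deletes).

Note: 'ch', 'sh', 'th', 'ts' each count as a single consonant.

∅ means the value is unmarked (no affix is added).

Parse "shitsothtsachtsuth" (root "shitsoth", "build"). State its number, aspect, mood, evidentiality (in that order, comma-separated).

plural, progressive, indicative, witnessed

Segment: shitsoth-tsach-tsu-th.
number: -tsach → plural.
aspect: -tsu → progressive.
mood: ∅ → indicative.
evidentiality: -th → witnessed.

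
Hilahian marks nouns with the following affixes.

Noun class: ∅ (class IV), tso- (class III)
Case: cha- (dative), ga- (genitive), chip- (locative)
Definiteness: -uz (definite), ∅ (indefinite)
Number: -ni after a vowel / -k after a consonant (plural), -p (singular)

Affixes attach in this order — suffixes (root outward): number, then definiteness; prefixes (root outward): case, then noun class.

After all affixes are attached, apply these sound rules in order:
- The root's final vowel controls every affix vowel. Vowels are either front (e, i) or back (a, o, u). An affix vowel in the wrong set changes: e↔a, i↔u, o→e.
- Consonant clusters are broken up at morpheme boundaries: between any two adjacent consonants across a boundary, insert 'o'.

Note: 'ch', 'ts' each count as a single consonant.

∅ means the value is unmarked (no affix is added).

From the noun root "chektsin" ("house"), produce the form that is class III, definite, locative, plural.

Attach case locative chip- → chipchektsin.
Attach noun class class III tso- → tsochipchektsin.
Attach number plural -k (after consonant 'n') → tsochipchektsink.
Attach definiteness definite -uz → tsochipchektsinkuz.
Apply vowel harmony: tsochipchektsinkuz → tsechipchektsinkiz.
Apply epenthesis: tsechipchektsinkiz → tsechipochektsinokiz.

tsechipochektsinokiz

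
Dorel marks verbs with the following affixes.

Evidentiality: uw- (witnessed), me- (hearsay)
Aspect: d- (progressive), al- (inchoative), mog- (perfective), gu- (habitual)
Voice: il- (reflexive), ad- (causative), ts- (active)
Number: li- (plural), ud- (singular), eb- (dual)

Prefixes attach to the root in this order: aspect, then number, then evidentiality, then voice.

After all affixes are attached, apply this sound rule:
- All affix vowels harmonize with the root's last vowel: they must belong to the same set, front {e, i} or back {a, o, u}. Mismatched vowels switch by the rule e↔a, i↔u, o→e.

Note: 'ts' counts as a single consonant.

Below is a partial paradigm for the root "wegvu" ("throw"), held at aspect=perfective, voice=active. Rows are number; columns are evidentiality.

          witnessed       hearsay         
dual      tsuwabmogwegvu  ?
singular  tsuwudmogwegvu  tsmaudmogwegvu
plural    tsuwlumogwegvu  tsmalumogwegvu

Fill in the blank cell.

tsmaabmogwegvu

Attach aspect perfective mog- → mogwegvu.
Attach number dual eb- → ebmogwegvu.
Attach evidentiality hearsay me- → meebmogwegvu.
Attach voice active ts- → tsmeebmogwegvu.
Apply vowel harmony: tsmeebmogwegvu → tsmaabmogwegvu.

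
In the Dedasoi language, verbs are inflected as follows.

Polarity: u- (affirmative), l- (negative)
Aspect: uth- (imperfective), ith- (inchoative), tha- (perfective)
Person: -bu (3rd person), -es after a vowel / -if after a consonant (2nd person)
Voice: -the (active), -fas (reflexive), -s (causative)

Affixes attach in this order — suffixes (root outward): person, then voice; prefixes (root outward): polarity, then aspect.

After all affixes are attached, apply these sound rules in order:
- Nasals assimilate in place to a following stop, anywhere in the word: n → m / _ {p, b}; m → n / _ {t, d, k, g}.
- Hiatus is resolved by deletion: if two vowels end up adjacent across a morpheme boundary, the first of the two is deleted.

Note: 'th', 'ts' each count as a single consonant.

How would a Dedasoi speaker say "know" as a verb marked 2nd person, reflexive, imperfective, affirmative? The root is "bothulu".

uthubothulesfas

Attach person 2nd person -es (after vowel 'u') → bothulues.
Attach polarity affirmative u- → ubothulues.
Attach voice reflexive -fas → ubothuluesfas.
Attach aspect imperfective uth- → uthubothuluesfas.
Nasal assimilation: no change.
Apply vowel deletion: uthubothuluesfas → uthubothulesfas.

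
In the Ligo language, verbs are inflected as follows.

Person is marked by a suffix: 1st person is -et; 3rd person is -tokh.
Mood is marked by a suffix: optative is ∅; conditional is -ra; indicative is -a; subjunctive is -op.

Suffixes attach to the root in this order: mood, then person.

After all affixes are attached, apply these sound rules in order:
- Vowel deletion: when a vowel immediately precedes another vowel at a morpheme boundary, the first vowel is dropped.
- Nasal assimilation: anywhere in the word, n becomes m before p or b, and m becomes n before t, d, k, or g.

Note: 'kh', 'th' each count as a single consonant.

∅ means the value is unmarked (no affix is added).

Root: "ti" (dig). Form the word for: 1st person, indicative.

tet

Attach mood indicative -a → tia.
Attach person 1st person -et → tiaet.
Apply vowel deletion: tiaet → tet.
Nasal assimilation: no change.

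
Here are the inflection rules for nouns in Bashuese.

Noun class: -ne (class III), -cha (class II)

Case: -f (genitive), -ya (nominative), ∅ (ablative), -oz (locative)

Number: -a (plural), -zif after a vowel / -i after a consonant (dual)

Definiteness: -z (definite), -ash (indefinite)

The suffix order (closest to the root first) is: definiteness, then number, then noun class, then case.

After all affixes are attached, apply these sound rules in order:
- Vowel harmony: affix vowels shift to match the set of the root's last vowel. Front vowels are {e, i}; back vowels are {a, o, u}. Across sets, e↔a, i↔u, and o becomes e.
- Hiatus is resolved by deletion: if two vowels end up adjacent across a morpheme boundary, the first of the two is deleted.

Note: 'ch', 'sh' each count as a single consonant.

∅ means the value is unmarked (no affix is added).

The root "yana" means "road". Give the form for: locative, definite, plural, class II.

Attach definiteness definite -z → yanaz.
Attach number plural -a → yanaza.
Attach noun class class II -cha → yanazacha.
Attach case locative -oz → yanazachaoz.
Vowel harmony: no change.
Apply vowel deletion: yanazachaoz → yanazachoz.

yanazachoz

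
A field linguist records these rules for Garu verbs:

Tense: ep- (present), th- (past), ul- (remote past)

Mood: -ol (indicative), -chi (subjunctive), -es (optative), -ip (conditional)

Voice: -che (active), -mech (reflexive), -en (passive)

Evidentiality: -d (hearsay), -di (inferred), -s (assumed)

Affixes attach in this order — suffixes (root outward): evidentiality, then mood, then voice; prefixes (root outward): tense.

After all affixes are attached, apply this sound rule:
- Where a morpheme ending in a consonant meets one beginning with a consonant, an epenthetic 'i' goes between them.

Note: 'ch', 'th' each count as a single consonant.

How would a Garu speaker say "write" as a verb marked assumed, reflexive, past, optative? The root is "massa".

Attach evidentiality assumed -s → massas.
Attach tense past th- → thmassas.
Attach mood optative -es → thmassases.
Attach voice reflexive -mech → thmassasesmech.
Apply epenthesis: thmassasesmech → thimassasesimech.

thimassasesimech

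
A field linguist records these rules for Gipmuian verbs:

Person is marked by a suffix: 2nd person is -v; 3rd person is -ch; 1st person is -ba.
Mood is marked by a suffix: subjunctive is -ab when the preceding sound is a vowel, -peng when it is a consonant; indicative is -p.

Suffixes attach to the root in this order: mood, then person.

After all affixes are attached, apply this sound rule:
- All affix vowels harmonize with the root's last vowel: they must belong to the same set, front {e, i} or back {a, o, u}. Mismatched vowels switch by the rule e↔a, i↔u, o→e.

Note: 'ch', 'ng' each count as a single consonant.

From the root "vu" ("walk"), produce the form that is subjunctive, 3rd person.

Attach mood subjunctive -ab (after vowel 'u') → vuab.
Attach person 3rd person -ch → vuabch.
Vowel harmony: no change.

vuabch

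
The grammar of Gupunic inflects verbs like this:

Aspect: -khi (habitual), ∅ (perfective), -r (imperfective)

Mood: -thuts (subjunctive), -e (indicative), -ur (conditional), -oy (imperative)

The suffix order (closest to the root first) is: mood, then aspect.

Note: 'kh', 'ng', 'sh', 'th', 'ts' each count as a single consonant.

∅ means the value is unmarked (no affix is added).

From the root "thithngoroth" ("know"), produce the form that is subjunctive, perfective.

thithngoroththuts

Attach mood subjunctive -thuts → thithngoroththuts.
aspect = perfective: zero marking, form stays thithngoroththuts.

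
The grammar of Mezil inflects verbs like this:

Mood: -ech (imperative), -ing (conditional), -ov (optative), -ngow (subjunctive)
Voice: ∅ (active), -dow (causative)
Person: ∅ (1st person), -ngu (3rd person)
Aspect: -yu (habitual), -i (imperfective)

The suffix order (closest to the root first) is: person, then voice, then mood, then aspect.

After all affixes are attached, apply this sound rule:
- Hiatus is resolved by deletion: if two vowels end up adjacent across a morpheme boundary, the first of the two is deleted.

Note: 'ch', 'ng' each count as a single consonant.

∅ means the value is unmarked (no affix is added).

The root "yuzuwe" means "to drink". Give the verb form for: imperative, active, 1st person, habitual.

yuzuwechyu

person = 1st person: zero marking, form stays yuzuwe.
voice = active: zero marking, form stays yuzuwe.
Attach mood imperative -ech → yuzuweech.
Attach aspect habitual -yu → yuzuweechyu.
Apply vowel deletion: yuzuweechyu → yuzuwechyu.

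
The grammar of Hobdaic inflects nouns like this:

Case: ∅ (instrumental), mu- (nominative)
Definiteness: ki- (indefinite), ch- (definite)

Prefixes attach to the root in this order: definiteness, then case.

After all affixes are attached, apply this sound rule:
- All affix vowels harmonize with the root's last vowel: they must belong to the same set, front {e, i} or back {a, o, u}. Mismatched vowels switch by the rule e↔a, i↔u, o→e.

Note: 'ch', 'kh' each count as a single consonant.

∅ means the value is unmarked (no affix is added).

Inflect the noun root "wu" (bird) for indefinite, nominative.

Attach definiteness indefinite ki- → kiwu.
Attach case nominative mu- → mukiwu.
Apply vowel harmony: mukiwu → mukuwu.

mukuwu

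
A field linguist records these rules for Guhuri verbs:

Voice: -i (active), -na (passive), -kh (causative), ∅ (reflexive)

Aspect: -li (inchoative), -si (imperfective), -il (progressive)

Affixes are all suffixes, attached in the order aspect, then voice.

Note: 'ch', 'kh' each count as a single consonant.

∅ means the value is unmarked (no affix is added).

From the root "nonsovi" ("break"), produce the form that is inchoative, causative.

Attach aspect inchoative -li → nonsovili.
Attach voice causative -kh → nonsovilikh.

nonsovilikh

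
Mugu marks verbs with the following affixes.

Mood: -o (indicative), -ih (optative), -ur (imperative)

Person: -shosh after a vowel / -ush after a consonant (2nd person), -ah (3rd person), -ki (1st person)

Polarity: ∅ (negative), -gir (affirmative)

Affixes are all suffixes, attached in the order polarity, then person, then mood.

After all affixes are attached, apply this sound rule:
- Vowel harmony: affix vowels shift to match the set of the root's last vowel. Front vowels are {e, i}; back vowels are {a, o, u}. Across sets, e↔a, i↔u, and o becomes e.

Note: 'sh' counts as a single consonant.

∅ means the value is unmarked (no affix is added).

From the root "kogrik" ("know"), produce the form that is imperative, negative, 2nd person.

polarity = negative: zero marking, form stays kogrik.
Attach person 2nd person -ush (after consonant 'k') → kogrikush.
Attach mood imperative -ur → kogrikushur.
Apply vowel harmony: kogrikushur → kogrikishir.

kogrikishir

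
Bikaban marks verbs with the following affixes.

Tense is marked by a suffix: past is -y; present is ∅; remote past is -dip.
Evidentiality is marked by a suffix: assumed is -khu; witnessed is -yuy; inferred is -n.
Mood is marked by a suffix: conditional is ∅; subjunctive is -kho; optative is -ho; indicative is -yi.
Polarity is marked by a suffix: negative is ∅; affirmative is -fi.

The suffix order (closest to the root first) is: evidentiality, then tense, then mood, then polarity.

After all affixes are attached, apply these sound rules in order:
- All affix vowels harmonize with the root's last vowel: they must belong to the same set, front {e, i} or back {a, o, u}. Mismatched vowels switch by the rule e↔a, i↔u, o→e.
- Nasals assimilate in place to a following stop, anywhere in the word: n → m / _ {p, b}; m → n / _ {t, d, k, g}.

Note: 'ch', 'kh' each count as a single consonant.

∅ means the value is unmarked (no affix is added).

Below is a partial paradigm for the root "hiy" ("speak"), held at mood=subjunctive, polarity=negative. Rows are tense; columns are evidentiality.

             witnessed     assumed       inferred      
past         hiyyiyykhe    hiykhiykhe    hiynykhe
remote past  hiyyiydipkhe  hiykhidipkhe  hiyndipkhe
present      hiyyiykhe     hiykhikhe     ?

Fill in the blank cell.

Attach evidentiality inferred -n → hiyn.
tense = present: zero marking, form stays hiyn.
Attach mood subjunctive -kho → hiynkho.
polarity = negative: zero marking, form stays hiynkho.
Apply vowel harmony: hiynkho → hiynkhe.
Nasal assimilation: no change.

hiynkhe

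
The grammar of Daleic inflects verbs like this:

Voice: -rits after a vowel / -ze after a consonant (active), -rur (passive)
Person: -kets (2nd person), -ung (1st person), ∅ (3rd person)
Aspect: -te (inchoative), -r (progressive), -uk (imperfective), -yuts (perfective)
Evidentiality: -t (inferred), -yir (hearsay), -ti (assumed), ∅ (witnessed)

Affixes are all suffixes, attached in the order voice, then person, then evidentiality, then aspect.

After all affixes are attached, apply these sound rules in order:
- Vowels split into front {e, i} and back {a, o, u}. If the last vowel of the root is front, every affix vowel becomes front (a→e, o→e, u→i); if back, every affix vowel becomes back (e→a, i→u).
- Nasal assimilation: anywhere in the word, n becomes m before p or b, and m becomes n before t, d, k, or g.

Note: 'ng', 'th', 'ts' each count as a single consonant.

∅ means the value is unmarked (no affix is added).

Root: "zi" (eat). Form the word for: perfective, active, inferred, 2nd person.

ziritsketstyits

Attach voice active -rits (after vowel 'i') → zirits.
Attach person 2nd person -kets → ziritskets.
Attach evidentiality inferred -t → ziritsketst.
Attach aspect perfective -yuts → ziritsketstyuts.
Apply vowel harmony: ziritsketstyuts → ziritsketstyits.
Nasal assimilation: no change.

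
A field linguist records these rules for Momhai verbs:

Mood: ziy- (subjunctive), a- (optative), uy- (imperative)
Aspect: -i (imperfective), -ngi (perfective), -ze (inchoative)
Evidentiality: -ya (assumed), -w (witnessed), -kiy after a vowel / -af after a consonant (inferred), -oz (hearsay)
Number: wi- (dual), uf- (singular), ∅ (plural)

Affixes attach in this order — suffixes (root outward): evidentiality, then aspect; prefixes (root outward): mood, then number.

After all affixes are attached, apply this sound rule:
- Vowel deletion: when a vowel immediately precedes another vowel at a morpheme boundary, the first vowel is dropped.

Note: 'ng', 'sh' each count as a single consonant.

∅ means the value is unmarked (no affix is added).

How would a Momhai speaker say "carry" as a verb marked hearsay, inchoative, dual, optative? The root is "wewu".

wawewozze

Attach evidentiality hearsay -oz → wewuoz.
Attach mood optative a- → awewuoz.
Attach aspect inchoative -ze → awewuozze.
Attach number dual wi- → wiawewuozze.
Apply vowel deletion: wiawewuozze → wawewozze.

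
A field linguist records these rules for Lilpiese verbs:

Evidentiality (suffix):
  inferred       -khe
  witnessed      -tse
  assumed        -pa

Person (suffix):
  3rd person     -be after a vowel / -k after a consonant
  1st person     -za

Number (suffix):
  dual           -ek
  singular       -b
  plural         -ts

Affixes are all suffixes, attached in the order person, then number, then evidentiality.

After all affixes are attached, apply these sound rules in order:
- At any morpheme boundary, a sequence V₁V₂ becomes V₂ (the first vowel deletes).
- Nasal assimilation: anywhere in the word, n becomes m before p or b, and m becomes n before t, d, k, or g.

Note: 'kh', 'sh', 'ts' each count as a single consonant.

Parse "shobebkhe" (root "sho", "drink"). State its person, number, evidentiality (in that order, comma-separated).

3rd person, singular, inferred

Segment: sho-be-b-khe.
person: -be/k → 3rd person.
number: -b → singular.
evidentiality: -khe → inferred.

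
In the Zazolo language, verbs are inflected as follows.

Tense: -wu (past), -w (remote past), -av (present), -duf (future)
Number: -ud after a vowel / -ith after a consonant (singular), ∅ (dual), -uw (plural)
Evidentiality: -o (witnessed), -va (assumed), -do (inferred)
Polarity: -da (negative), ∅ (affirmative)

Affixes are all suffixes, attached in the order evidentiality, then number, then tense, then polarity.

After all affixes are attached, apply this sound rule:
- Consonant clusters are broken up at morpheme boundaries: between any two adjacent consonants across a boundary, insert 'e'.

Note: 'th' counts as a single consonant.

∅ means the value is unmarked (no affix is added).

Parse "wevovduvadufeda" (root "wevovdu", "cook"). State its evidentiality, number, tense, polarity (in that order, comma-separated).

Segment: wevovdu-va-duf-da.
evidentiality: -va → assumed.
number: ∅ → dual.
tense: -duf → future.
polarity: -da → negative.

assumed, dual, future, negative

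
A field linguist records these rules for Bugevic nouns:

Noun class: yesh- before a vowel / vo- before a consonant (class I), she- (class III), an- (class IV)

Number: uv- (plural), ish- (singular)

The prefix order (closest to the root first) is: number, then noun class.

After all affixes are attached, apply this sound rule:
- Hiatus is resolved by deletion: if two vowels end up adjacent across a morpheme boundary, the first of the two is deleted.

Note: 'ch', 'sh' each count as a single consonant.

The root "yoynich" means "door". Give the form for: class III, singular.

shishyoynich

Attach number singular ish- → ishyoynich.
Attach noun class class III she- → sheishyoynich.
Apply vowel deletion: sheishyoynich → shishyoynich.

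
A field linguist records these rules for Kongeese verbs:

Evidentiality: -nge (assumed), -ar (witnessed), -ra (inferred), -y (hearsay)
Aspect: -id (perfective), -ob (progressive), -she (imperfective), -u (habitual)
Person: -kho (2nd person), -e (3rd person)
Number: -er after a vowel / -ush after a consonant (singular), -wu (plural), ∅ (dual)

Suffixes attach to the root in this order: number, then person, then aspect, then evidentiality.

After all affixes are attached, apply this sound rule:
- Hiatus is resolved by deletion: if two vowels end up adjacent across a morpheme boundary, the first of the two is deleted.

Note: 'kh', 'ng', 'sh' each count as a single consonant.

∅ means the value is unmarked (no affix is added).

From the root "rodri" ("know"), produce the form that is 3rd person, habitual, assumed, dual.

rodrunge

number = dual: zero marking, form stays rodri.
Attach person 3rd person -e → rodrie.
Attach aspect habitual -u → rodrieu.
Attach evidentiality assumed -nge → rodrieunge.
Apply vowel deletion: rodrieunge → rodrunge.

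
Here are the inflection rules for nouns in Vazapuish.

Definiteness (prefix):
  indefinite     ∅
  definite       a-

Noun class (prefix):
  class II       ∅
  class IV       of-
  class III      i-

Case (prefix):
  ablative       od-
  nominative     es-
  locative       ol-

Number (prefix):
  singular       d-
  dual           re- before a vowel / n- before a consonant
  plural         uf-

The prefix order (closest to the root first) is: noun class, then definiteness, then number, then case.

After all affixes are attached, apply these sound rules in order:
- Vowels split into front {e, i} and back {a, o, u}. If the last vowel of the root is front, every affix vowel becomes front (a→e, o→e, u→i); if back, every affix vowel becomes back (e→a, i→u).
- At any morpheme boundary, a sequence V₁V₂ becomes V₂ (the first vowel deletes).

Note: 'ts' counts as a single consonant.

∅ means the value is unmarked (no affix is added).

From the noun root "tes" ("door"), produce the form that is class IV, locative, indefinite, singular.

Attach noun class class IV of- → oftes.
definiteness = indefinite: zero marking, form stays oftes.
Attach number singular d- → doftes.
Attach case locative ol- → oldoftes.
Apply vowel harmony: oldoftes → eldeftes.
Vowel deletion: no change.

eldeftes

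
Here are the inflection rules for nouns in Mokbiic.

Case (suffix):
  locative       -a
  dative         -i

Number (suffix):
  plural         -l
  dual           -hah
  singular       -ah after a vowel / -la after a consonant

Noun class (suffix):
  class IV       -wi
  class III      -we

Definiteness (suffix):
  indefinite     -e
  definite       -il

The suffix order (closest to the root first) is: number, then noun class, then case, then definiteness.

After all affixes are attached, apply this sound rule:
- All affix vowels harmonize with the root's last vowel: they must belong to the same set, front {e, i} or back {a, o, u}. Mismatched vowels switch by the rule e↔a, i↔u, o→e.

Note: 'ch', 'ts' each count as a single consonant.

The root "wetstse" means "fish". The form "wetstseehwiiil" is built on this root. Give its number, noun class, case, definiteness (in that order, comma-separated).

Segment: wetstse-ah-wi-i-il.
number: -ah/la → singular.
noun class: -wi → class IV.
case: -i → dative.
definiteness: -il → definite.

singular, class IV, dative, definite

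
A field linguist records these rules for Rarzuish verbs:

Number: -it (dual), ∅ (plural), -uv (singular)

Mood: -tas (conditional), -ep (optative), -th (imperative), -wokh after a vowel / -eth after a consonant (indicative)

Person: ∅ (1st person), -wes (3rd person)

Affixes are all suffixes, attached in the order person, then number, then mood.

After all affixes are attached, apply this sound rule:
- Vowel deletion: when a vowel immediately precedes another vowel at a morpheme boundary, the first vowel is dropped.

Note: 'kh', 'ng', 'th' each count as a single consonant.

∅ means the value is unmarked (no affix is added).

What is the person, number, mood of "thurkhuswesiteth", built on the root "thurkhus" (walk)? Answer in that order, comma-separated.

Segment: thurkhus-wes-it-eth.
person: -wes → 3rd person.
number: -it → dual.
mood: -wokh/eth → indicative.

3rd person, dual, indicative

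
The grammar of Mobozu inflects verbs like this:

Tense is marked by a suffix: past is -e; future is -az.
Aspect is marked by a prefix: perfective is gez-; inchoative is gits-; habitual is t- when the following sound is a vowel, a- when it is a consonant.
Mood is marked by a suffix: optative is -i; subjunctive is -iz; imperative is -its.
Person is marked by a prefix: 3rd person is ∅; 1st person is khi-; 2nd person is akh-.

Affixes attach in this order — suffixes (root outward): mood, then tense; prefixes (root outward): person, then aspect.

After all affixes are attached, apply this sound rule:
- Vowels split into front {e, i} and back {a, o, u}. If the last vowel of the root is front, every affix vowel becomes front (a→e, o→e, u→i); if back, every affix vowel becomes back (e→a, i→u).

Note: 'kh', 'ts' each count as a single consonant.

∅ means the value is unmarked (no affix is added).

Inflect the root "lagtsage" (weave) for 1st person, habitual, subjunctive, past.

Attach mood subjunctive -iz → lagtsageiz.
Attach tense past -e → lagtsageize.
Attach person 1st person khi- → khilagtsageize.
Attach aspect habitual a- (before consonant 'kh') → akhilagtsageize.
Apply vowel harmony: akhilagtsageize → ekhilagtsageize.

ekhilagtsageize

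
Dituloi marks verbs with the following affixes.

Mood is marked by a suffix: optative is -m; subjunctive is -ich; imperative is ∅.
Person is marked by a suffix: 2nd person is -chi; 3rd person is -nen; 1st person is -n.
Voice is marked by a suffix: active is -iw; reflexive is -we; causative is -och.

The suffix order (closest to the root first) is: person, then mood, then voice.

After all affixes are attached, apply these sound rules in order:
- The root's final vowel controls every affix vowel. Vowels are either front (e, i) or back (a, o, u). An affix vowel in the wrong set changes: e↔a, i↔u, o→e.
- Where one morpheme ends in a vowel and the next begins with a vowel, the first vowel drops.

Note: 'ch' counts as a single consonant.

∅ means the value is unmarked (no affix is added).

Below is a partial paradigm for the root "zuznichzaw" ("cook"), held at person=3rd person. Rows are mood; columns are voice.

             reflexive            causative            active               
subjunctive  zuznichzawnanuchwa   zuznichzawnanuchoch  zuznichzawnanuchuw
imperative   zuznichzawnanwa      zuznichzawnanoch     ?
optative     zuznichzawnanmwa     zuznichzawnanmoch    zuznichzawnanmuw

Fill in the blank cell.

Attach person 3rd person -nen → zuznichzawnen.
mood = imperative: zero marking, form stays zuznichzawnen.
Attach voice active -iw → zuznichzawneniw.
Apply vowel harmony: zuznichzawneniw → zuznichzawnanuw.
Vowel deletion: no change.

zuznichzawnanuw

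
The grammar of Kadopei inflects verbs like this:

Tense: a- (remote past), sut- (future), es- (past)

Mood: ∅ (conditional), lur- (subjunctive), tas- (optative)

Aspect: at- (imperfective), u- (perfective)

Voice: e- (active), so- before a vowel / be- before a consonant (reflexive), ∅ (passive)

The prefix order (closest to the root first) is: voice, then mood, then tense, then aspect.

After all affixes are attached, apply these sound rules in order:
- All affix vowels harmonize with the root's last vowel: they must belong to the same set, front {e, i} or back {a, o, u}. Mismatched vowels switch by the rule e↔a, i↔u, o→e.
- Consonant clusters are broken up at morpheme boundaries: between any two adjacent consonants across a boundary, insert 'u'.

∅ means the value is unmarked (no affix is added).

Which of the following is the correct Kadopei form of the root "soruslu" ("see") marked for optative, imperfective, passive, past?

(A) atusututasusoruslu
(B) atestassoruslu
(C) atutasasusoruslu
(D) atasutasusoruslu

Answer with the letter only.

D

voice = passive: zero marking, form stays soruslu.
Attach mood optative tas- → tassoruslu.
Attach tense past es- → estassoruslu.
Attach aspect imperfective at- → atestassoruslu.
Apply vowel harmony: atestassoruslu → atastassoruslu.
Apply epenthesis: atastassoruslu → atasutasusoruslu.
So the correct form is atasutasusoruslu, option (D).
(A) atusututasusoruslu is wrong: it uses future instead of past for tense.
(C) atutasasusoruslu is wrong: it has the affixes in the wrong order.
(B) atestassoruslu is wrong: it fails to apply the sound rule(s).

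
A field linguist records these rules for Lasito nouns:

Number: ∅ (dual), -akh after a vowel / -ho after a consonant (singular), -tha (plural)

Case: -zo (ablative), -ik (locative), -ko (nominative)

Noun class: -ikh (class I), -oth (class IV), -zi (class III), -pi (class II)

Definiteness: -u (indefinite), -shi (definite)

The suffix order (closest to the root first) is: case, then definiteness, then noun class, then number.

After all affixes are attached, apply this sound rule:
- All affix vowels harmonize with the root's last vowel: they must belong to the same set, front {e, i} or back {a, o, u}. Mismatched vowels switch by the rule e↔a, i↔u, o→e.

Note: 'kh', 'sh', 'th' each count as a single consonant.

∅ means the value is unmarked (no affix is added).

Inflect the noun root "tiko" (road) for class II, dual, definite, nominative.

tikokoshupu

Attach case nominative -ko → tikoko.
Attach definiteness definite -shi → tikokoshi.
Attach noun class class II -pi → tikokoshipi.
number = dual: zero marking, form stays tikokoshipi.
Apply vowel harmony: tikokoshipi → tikokoshupu.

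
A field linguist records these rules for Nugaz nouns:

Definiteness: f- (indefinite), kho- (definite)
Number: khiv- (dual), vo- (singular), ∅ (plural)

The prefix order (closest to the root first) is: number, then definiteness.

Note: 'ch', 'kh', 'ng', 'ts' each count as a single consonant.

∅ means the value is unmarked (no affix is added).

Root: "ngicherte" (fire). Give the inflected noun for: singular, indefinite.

Attach number singular vo- → vongicherte.
Attach definiteness indefinite f- → fvongicherte.

fvongicherte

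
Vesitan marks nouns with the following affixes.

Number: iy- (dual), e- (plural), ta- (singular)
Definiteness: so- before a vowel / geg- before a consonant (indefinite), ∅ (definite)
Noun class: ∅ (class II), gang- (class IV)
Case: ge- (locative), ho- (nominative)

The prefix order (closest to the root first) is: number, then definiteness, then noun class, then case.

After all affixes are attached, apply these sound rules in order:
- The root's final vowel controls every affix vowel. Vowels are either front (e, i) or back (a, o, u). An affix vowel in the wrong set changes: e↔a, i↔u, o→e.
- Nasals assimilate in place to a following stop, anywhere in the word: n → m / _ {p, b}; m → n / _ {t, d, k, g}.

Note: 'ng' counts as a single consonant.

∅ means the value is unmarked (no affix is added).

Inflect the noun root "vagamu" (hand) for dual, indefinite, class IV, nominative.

Attach number dual iy- → iyvagamu.
Attach definiteness indefinite so- (before vowel 'i') → soiyvagamu.
Attach noun class class IV gang- → gangsoiyvagamu.
Attach case nominative ho- → hogangsoiyvagamu.
Apply vowel harmony: hogangsoiyvagamu → hogangsouyvagamu.
Nasal assimilation: no change.

hogangsouyvagamu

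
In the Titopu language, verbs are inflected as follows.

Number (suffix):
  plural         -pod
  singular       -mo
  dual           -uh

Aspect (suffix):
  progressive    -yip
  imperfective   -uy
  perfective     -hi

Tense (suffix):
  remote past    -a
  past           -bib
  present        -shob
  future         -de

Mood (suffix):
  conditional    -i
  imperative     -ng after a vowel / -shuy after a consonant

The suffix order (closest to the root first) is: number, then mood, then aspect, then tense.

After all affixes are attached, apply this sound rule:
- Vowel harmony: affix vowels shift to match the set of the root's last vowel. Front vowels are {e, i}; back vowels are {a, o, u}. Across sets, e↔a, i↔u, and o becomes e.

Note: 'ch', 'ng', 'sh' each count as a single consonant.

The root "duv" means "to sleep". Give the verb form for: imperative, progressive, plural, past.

duvpodshuyyupbub

Attach number plural -pod → duvpod.
Attach mood imperative -shuy (after consonant 'd') → duvpodshuy.
Attach aspect progressive -yip → duvpodshuyyip.
Attach tense past -bib → duvpodshuyyipbib.
Apply vowel harmony: duvpodshuyyipbib → duvpodshuyyupbub.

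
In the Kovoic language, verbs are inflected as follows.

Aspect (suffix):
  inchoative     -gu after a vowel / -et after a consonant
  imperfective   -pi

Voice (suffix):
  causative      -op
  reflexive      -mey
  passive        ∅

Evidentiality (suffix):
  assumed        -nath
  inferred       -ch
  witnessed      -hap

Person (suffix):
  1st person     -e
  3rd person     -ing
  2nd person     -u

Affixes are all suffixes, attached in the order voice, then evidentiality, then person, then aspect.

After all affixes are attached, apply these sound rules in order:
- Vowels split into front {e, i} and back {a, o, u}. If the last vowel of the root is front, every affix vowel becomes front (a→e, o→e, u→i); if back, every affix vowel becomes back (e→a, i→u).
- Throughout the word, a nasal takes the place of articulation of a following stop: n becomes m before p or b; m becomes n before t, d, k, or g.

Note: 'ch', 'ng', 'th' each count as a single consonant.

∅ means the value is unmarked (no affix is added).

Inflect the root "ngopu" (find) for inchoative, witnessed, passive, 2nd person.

voice = passive: zero marking, form stays ngopu.
Attach evidentiality witnessed -hap → ngopuhap.
Attach person 2nd person -u → ngopuhapu.
Attach aspect inchoative -gu (after vowel 'u') → ngopuhapugu.
Vowel harmony: no change.
Nasal assimilation: no change.

ngopuhapugu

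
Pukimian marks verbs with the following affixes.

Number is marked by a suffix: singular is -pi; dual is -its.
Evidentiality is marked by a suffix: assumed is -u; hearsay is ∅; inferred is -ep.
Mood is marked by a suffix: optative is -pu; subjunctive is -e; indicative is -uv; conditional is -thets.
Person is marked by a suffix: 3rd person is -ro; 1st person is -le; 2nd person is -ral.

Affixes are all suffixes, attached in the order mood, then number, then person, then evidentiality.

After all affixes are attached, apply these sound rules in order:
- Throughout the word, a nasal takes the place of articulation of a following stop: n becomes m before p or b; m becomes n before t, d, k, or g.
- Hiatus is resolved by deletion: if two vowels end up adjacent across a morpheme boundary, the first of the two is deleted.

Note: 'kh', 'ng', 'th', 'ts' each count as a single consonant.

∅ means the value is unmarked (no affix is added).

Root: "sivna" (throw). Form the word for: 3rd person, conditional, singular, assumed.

Attach mood conditional -thets → sivnathets.
Attach number singular -pi → sivnathetspi.
Attach person 3rd person -ro → sivnathetspiro.
Attach evidentiality assumed -u → sivnathetspirou.
Nasal assimilation: no change.
Apply vowel deletion: sivnathetspirou → sivnathetspiru.

sivnathetspiru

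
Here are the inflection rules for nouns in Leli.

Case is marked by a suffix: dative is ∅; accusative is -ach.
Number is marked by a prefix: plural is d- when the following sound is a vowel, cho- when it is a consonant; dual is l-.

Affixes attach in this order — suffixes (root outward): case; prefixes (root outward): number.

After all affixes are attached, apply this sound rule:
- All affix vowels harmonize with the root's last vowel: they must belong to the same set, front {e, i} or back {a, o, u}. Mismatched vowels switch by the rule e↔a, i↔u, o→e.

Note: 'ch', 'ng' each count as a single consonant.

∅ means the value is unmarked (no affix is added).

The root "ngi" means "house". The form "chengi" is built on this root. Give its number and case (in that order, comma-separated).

plural, dative

Segment: cho-ngi.
number: d/cho- → plural.
case: ∅ → dative.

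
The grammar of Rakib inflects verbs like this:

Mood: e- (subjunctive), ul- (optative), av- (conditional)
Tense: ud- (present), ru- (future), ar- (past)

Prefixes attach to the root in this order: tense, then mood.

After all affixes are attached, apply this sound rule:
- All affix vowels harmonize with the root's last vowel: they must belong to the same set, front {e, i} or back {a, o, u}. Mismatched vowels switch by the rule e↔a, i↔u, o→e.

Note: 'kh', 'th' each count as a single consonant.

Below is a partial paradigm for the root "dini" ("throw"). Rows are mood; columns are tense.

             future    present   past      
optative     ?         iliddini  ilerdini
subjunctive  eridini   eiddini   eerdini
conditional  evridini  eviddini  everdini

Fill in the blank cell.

ilridini

Attach tense future ru- → rudini.
Attach mood optative ul- → ulrudini.
Apply vowel harmony: ulrudini → ilridini.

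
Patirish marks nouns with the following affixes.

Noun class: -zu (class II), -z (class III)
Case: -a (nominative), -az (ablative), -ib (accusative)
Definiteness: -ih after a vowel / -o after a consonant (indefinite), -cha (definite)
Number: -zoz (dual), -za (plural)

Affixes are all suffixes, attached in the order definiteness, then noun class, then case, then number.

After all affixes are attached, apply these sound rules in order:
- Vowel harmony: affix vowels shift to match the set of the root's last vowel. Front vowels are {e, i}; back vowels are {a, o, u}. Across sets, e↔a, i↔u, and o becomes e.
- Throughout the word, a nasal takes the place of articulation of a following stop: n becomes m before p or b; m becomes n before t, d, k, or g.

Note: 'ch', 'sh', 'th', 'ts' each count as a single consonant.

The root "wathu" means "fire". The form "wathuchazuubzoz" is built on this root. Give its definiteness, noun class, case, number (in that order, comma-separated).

Segment: wathu-cha-zu-ib-zoz.
definiteness: -cha → definite.
noun class: -zu → class II.
case: -ib → accusative.
number: -zoz → dual.

definite, class II, accusative, dual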